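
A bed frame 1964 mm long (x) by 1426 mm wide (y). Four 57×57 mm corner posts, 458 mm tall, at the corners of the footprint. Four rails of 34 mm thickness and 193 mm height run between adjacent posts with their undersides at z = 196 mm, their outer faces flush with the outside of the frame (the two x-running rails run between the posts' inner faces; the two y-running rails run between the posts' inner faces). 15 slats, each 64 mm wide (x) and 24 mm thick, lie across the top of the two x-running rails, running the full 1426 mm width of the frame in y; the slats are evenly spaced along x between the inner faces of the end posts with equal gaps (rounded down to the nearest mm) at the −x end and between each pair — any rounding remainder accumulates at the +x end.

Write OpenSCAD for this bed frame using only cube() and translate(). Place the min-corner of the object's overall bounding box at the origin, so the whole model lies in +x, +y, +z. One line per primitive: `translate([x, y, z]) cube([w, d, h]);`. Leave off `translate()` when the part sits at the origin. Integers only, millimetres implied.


cube([57, 57, 458]);
translate([0, 1369, 0]) cube([57, 57, 458]);
translate([1907, 0, 0]) cube([57, 57, 458]);
translate([1907, 1369, 0]) cube([57, 57, 458]);
translate([57, 0, 196]) cube([1850, 34, 193]);
translate([57, 1392, 196]) cube([1850, 34, 193]);
translate([0, 57, 196]) cube([34, 1312, 193]);
translate([1930, 57, 196]) cube([34, 1312, 193]);
translate([112, 0, 389]) cube([64, 1426, 24]);
translate([231, 0, 389]) cube([64, 1426, 24]);
translate([350, 0, 389]) cube([64, 1426, 24]);
translate([469, 0, 389]) cube([64, 1426, 24]);
translate([588, 0, 389]) cube([64, 1426, 24]);
translate([707, 0, 389]) cube([64, 1426, 24]);
translate([826, 0, 389]) cube([64, 1426, 24]);
translate([945, 0, 389]) cube([64, 1426, 24]);
translate([1064, 0, 389]) cube([64, 1426, 24]);
translate([1183, 0, 389]) cube([64, 1426, 24]);
translate([1302, 0, 389]) cube([64, 1426, 24]);
translate([1421, 0, 389]) cube([64, 1426, 24]);
translate([1540, 0, 389]) cube([64, 1426, 24]);
translate([1659, 0, 389]) cube([64, 1426, 24]);
translate([1778, 0, 389]) cube([64, 1426, 24]);


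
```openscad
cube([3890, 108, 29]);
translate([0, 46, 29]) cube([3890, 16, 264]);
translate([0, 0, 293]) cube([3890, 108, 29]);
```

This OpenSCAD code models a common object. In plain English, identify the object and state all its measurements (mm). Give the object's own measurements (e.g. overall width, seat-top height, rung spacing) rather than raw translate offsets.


An I-beam lying along x, 3890 mm long. Overall section height 322 mm. Two flanges 108 mm wide (y) and 29 mm thick, one on the floor and one at the top; a web 16 mm thick runs between them, centred on the flange width.


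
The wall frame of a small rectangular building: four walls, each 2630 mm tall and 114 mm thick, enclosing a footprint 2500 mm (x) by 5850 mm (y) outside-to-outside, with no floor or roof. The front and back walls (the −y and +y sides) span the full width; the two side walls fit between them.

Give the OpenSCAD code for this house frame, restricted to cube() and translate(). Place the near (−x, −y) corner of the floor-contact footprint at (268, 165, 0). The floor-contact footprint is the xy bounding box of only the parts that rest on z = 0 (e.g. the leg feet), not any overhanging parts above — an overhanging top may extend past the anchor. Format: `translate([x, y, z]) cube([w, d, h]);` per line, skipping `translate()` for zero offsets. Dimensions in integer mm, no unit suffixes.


translate([268, 165, 0]) cube([2500, 114, 2630]);
translate([268, 5901, 0]) cube([2500, 114, 2630]);
translate([268, 279, 0]) cube([114, 5622, 2630]);
translate([2654, 279, 0]) cube([114, 5622, 2630]);


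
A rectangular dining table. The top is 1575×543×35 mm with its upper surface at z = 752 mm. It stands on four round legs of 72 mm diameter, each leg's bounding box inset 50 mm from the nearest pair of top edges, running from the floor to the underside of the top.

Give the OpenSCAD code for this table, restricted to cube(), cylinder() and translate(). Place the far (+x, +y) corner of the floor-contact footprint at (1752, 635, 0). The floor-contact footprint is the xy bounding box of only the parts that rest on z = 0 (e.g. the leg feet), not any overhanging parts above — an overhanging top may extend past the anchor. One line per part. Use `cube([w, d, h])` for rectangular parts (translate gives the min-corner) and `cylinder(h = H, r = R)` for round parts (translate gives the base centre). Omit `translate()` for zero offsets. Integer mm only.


translate([227, 142, 717]) cube([1575, 543, 35]);
translate([313, 228, 0]) cylinder(h = 717, r = 36);
translate([1716, 228, 0]) cylinder(h = 717, r = 36);
translate([313, 599, 0]) cylinder(h = 717, r = 36);
translate([1716, 599, 0]) cylinder(h = 717, r = 36);


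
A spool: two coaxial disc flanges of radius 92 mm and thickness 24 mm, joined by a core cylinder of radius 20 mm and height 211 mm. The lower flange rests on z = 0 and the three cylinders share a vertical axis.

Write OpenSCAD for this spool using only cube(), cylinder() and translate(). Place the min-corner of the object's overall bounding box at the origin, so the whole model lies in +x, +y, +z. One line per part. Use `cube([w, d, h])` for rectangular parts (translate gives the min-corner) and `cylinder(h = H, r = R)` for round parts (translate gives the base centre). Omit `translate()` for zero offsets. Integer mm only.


translate([92, 92, 0]) cylinder(h = 24, r = 92);
translate([92, 92, 24]) cylinder(h = 211, r = 20);
translate([92, 92, 235]) cylinder(h = 24, r = 92);


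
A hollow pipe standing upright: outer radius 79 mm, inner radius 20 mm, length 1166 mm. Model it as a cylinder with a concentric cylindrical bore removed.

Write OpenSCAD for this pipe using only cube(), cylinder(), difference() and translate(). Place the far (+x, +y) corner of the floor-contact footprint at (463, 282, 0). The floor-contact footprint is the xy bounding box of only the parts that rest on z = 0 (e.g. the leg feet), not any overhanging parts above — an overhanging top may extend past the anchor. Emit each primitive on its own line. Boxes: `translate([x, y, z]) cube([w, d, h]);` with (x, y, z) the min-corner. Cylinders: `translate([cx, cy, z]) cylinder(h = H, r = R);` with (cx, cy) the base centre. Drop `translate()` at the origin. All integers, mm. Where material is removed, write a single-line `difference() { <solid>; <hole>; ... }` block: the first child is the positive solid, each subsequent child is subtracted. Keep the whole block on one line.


difference() { translate([384, 203, 0]) cylinder(h = 1166, r = 79); translate([384, 203, 0]) cylinder(h = 1166, r = 20); }


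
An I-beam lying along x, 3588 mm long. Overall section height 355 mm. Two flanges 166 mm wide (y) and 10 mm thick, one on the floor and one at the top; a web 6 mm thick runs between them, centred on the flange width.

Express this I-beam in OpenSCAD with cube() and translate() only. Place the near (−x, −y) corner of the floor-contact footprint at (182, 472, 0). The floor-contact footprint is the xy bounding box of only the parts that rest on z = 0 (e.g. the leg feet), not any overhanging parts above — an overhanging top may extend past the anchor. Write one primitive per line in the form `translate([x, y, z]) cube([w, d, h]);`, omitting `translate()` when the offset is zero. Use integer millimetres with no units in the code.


translate([182, 472, 0]) cube([3588, 166, 10]);
translate([182, 552, 10]) cube([3588, 6, 335]);
translate([182, 472, 345]) cube([3588, 166, 10]);


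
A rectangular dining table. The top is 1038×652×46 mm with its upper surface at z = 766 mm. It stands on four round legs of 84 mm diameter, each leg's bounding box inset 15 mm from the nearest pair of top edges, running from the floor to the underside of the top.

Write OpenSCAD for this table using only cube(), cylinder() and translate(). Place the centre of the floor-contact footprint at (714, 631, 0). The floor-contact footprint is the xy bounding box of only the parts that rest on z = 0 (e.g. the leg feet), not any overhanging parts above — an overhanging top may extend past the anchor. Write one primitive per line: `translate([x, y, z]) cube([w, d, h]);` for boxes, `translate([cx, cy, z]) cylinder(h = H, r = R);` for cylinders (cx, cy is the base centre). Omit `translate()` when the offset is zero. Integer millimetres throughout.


translate([195, 305, 720]) cube([1038, 652, 46]);
translate([252, 362, 0]) cylinder(h = 720, r = 42);
translate([1176, 362, 0]) cylinder(h = 720, r = 42);
translate([252, 900, 0]) cylinder(h = 720, r = 42);
translate([1176, 900, 0]) cylinder(h = 720, r = 42);


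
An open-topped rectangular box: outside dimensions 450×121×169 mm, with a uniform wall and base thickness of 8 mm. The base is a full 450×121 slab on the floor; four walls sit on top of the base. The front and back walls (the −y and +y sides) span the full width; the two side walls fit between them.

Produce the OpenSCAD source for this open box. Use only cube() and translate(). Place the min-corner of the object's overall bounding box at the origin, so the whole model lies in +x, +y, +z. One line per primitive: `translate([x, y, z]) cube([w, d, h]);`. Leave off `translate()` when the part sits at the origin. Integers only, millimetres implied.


cube([450, 121, 8]);
translate([0, 0, 8]) cube([450, 8, 161]);
translate([0, 113, 8]) cube([450, 8, 161]);
translate([0, 8, 8]) cube([8, 105, 161]);
translate([442, 8, 8]) cube([8, 105, 161]);


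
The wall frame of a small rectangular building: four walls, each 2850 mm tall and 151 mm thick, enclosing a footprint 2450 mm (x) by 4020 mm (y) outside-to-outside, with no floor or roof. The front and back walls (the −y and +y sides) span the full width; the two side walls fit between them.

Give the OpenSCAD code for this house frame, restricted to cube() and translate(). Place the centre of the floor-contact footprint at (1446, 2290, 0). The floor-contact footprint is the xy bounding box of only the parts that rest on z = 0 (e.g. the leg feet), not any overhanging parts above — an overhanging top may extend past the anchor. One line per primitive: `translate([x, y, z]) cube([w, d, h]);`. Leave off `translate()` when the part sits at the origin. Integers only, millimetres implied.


translate([221, 280, 0]) cube([2450, 151, 2850]);
translate([221, 4149, 0]) cube([2450, 151, 2850]);
translate([221, 431, 0]) cube([151, 3718, 2850]);
translate([2520, 431, 0]) cube([151, 3718, 2850]);


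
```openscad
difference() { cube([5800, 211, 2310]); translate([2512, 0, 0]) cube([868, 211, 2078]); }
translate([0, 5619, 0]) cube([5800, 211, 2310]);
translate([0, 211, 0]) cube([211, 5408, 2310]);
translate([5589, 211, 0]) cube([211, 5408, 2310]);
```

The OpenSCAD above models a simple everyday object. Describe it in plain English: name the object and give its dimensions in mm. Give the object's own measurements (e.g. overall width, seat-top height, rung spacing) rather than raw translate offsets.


A single room: four walls, each 2310 mm tall and 211 mm thick, enclosing an outside footprint 5800×5830 mm (x × y), no floor or roof. The front and back walls (−y and +y sides) run the full x-width; the side walls fit between their inner faces. A door opening 868 mm wide and 2078 mm tall is cut through the front wall from the floor up, its −x edge 2512 mm from the wall's −x end.


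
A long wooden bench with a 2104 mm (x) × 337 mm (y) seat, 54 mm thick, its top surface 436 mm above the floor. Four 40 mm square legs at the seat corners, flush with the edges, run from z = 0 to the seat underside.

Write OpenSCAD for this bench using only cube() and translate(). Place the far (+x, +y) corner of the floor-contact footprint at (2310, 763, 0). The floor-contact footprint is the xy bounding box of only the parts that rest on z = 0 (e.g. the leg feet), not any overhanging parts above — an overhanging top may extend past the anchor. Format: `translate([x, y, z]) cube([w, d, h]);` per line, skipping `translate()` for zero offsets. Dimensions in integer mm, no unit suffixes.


// leg_h = 436 − 54 = 382
translate([206, 426, 382]) cube([2104, 337, 54]);
translate([206, 426, 0]) cube([40, 40, 382]);
translate([206, 723, 0]) cube([40, 40, 382]);
translate([2270, 426, 0]) cube([40, 40, 382]);
translate([2270, 723, 0]) cube([40, 40, 382]);


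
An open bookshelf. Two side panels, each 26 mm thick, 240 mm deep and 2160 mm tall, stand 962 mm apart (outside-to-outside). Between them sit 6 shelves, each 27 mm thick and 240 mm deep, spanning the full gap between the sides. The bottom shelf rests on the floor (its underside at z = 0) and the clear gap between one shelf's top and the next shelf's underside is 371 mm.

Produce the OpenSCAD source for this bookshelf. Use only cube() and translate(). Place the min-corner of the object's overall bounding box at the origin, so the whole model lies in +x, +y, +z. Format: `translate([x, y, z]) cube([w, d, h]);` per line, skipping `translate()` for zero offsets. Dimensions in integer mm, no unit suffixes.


cube([26, 240, 2160]);
translate([936, 0, 0]) cube([26, 240, 2160]);
translate([26, 0, 0]) cube([910, 240, 27]);
translate([26, 0, 398]) cube([910, 240, 27]);
translate([26, 0, 796]) cube([910, 240, 27]);
translate([26, 0, 1194]) cube([910, 240, 27]);
translate([26, 0, 1592]) cube([910, 240, 27]);
translate([26, 0, 1990]) cube([910, 240, 27]);


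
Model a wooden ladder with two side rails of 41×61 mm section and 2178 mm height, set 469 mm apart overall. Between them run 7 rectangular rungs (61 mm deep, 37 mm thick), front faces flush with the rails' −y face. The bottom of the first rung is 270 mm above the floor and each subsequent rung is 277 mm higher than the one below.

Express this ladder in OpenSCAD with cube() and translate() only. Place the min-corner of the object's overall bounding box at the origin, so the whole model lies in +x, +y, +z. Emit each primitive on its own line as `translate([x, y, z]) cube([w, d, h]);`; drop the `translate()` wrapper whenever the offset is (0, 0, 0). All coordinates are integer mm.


cube([41, 61, 2178]);
translate([428, 0, 0]) cube([41, 61, 2178]);
translate([41, 0, 270]) cube([387, 61, 37]);
translate([41, 0, 547]) cube([387, 61, 37]);
translate([41, 0, 824]) cube([387, 61, 37]);
translate([41, 0, 1101]) cube([387, 61, 37]);
translate([41, 0, 1378]) cube([387, 61, 37]);
translate([41, 0, 1655]) cube([387, 61, 37]);
translate([41, 0, 1932]) cube([387, 61, 37]);


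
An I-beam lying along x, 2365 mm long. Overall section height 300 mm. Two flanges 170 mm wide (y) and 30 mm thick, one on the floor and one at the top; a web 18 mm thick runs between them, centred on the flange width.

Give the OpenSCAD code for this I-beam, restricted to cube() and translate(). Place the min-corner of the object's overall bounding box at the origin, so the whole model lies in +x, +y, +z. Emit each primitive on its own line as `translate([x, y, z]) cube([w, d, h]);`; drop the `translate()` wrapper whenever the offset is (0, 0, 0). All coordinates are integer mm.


cube([2365, 170, 30]);
translate([0, 76, 30]) cube([2365, 18, 240]);
translate([0, 0, 270]) cube([2365, 170, 30]);


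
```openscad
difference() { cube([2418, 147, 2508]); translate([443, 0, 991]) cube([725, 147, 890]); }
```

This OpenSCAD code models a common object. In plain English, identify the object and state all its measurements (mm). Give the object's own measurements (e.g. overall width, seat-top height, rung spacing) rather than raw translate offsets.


A wall 2418 mm long (x), 147 mm thick (y), 2508 mm tall, with a rectangular window opening cut through it. The opening is 725 mm wide and 890 mm tall; its sill is at z = 991 mm and its near (−x) edge is 443 mm from the wall's −x end. The opening passes through the full wall thickness.


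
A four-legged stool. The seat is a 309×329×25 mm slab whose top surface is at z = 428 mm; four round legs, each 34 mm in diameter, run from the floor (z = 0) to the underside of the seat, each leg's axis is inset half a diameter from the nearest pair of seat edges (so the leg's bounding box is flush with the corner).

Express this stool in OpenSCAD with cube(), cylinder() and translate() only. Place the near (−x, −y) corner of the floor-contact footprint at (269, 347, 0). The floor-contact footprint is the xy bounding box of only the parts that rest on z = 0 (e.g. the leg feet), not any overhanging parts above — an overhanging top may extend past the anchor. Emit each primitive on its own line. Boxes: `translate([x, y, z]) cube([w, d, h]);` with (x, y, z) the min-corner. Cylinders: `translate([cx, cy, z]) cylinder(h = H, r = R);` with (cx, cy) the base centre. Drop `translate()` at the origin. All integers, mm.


translate([269, 347, 403]) cube([309, 329, 25]);
translate([286, 364, 0]) cylinder(h = 403, r = 17);
translate([561, 364, 0]) cylinder(h = 403, r = 17);
translate([286, 659, 0]) cylinder(h = 403, r = 17);
translate([561, 659, 0]) cylinder(h = 403, r = 17);


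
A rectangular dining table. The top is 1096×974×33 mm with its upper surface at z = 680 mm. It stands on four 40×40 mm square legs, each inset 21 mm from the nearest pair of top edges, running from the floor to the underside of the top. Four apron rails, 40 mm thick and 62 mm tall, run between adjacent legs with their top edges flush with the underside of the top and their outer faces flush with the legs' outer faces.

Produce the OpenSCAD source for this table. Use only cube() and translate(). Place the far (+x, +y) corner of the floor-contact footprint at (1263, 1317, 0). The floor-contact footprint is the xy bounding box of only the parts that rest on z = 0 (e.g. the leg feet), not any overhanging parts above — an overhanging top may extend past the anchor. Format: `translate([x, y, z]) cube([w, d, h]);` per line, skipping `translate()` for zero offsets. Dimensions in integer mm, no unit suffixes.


translate([188, 364, 647]) cube([1096, 974, 33]);
translate([209, 385, 0]) cube([40, 40, 647]);
translate([1223, 385, 0]) cube([40, 40, 647]);
translate([209, 1277, 0]) cube([40, 40, 647]);
translate([1223, 1277, 0]) cube([40, 40, 647]);
translate([249, 385, 585]) cube([974, 40, 62]);
translate([249, 1277, 585]) cube([974, 40, 62]);
translate([209, 425, 585]) cube([40, 852, 62]);
translate([1223, 425, 585]) cube([40, 852, 62]);


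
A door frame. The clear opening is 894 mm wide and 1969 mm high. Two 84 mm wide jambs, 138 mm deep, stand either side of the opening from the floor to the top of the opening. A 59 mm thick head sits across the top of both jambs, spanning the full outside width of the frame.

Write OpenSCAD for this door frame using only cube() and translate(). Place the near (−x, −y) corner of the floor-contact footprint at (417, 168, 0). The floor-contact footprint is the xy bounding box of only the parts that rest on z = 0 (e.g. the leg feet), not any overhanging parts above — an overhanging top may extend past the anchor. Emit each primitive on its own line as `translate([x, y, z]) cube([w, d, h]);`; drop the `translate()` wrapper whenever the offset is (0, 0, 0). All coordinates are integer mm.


translate([417, 168, 0]) cube([84, 138, 1969]);
translate([1395, 168, 0]) cube([84, 138, 1969]);
translate([417, 168, 1969]) cube([1062, 138, 59]);


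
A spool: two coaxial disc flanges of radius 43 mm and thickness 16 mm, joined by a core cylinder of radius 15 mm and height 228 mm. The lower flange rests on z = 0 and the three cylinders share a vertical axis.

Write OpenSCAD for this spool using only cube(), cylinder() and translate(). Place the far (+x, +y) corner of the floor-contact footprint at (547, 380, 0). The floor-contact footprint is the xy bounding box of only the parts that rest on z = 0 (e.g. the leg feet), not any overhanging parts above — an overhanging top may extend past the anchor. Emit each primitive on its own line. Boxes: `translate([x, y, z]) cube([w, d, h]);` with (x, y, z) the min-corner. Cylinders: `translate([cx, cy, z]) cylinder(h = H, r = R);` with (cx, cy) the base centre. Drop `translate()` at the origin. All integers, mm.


translate([504, 337, 0]) cylinder(h = 16, r = 43);
translate([504, 337, 16]) cylinder(h = 228, r = 15);
translate([504, 337, 244]) cylinder(h = 16, r = 43);


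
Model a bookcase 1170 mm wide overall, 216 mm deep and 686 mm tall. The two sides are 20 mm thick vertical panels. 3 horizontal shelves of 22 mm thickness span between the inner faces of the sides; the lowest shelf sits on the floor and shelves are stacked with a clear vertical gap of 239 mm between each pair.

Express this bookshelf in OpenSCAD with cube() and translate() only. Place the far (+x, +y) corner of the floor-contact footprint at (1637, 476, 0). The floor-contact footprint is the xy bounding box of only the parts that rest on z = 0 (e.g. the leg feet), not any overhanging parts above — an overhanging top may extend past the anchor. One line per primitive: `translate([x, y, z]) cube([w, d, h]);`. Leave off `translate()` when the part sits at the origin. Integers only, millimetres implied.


translate([467, 260, 0]) cube([20, 216, 686]);
translate([1617, 260, 0]) cube([20, 216, 686]);
translate([487, 260, 0]) cube([1130, 216, 22]);
translate([487, 260, 261]) cube([1130, 216, 22]);
translate([487, 260, 522]) cube([1130, 216, 22]);


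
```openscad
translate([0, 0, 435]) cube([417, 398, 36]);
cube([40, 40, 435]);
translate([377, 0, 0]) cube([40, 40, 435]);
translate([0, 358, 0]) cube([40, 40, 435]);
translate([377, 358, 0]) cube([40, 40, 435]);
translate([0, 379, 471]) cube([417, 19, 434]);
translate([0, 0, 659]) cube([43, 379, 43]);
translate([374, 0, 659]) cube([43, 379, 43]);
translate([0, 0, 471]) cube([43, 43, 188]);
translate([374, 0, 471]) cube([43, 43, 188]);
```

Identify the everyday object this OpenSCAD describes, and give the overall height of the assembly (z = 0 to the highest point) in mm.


A chair. The overall height is 905 mm.

A slab on four corner posts with a tall panel at the back — a chair. The seat slab sits at z = 435 with thickness 36, and the 434 mm backrest starts at the seat top, so the overall height is 435 + 36 + 434 = 905 mm.


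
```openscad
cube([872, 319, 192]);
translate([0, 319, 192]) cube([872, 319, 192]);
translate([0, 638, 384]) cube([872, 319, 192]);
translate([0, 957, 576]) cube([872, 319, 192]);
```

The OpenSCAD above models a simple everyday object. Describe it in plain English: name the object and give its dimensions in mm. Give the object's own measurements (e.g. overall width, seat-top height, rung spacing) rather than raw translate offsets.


A straight staircase of 4 solid steps. Each step is 872 mm wide (x), 319 mm deep (y, the going) and 192 mm tall (the rise). The first step rests on the floor; each subsequent step sits one going further in +y and one rise higher in +z, directly behind and above the previous step with no overlap.


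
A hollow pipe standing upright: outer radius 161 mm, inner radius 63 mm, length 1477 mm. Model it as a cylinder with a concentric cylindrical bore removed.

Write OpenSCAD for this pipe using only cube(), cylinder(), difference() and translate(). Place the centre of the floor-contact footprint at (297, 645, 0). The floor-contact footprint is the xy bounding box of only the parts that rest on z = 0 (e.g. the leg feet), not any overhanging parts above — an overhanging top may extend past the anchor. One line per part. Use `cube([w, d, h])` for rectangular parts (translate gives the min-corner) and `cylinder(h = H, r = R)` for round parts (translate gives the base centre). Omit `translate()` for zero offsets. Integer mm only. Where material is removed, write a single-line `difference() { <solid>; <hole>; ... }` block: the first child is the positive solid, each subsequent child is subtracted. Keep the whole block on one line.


difference() { translate([297, 645, 0]) cylinder(h = 1477, r = 161); translate([297, 645, 0]) cylinder(h = 1477, r = 63); }


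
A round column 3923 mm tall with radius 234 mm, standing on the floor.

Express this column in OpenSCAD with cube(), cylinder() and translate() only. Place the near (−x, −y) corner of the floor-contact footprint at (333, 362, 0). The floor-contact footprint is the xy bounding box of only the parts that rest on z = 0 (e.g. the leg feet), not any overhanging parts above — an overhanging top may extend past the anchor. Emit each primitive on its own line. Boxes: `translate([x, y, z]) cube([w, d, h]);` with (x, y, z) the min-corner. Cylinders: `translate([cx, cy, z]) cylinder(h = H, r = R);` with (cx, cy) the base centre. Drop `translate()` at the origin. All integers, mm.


translate([567, 596, 0]) cylinder(h = 3923, r = 234);


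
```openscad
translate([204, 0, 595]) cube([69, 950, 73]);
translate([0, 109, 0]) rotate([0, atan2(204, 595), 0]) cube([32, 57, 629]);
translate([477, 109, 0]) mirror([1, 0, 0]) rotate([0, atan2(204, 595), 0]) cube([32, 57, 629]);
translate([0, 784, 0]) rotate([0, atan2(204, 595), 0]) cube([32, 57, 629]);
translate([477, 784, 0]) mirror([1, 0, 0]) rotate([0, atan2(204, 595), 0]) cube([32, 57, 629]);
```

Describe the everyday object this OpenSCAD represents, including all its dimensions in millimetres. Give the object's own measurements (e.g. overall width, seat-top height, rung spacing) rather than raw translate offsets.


A sawhorse. A 69×950×73 mm beam (x, y, z) sits on two A-frame leg pairs. Each pair is two raked legs of 32×57 mm section (57 mm along y) splaying symmetrically in x. Each leg rises 595 mm vertically over 204 mm of horizontal reach and is 629 mm long along its own axis. Every leg's outer bottom edge rests on the floor and its outer top edge meets a bottom edge of the beam — the left legs (tilting toward +x) meet the beam's −x bottom edge, the right legs (their mirror images, tilting toward −x) meet its +x bottom edge — so the leg tops tuck under the beam, the beam's underside is 595 mm above the floor, and the feet are 477 mm apart outside-to-outside with the beam centred between them. The two leg pairs are set in 109 mm from either end of the beam.


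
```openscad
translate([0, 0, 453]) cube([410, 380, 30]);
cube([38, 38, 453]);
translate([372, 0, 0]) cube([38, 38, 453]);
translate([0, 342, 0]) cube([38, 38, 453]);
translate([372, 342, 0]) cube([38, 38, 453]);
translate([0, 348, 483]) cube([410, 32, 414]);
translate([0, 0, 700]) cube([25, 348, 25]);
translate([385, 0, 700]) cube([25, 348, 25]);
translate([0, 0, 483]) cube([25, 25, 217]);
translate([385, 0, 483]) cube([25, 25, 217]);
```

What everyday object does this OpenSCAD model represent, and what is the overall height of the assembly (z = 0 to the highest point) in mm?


A chair. The overall height is 897 mm.

A slab on four corner posts with a tall panel at the back — a chair. The seat slab sits at z = 453 with thickness 30, and the 414 mm backrest starts at the seat top, so the overall height is 453 + 30 + 414 = 897 mm.


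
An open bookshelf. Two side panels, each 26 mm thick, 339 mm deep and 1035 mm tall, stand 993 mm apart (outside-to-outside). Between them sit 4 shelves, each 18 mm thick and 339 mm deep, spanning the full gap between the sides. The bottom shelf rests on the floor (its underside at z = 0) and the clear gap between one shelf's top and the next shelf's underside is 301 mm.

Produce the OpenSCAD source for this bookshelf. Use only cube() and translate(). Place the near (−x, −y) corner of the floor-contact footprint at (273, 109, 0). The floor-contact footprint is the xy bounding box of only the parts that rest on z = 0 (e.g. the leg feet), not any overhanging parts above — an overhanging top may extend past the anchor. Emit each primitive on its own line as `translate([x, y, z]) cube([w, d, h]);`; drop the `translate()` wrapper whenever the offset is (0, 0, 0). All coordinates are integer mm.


translate([273, 109, 0]) cube([26, 339, 1035]);
translate([1240, 109, 0]) cube([26, 339, 1035]);
translate([299, 109, 0]) cube([941, 339, 18]);
translate([299, 109, 319]) cube([941, 339, 18]);
translate([299, 109, 638]) cube([941, 339, 18]);
translate([299, 109, 957]) cube([941, 339, 18]);


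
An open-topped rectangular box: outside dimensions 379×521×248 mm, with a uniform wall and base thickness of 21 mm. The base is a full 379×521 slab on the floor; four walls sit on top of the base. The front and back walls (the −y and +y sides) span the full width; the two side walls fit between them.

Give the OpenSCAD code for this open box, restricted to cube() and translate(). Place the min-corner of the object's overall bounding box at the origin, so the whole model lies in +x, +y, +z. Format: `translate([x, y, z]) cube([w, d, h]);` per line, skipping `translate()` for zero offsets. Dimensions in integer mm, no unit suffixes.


cube([379, 521, 21]);
translate([0, 0, 21]) cube([379, 21, 227]);
translate([0, 500, 21]) cube([379, 21, 227]);
translate([0, 21, 21]) cube([21, 479, 227]);
translate([358, 21, 21]) cube([21, 479, 227]);


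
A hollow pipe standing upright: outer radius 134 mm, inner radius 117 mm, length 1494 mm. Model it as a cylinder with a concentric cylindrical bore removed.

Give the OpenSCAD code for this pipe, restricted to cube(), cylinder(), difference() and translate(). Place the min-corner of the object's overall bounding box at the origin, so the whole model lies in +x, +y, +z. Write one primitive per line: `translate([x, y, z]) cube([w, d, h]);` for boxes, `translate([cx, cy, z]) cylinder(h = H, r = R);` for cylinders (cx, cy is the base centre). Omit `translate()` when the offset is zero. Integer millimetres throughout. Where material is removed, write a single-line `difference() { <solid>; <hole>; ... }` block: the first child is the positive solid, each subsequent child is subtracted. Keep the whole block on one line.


difference() { translate([134, 134, 0]) cylinder(h = 1494, r = 134); translate([134, 134, 0]) cylinder(h = 1494, r = 117); }


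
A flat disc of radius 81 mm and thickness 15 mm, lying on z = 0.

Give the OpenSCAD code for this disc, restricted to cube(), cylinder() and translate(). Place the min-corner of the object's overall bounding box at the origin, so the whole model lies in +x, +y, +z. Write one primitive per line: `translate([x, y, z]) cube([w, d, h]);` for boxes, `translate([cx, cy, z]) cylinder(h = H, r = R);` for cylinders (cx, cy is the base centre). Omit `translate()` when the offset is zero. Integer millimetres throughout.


translate([81, 81, 0]) cylinder(h = 15, r = 81);


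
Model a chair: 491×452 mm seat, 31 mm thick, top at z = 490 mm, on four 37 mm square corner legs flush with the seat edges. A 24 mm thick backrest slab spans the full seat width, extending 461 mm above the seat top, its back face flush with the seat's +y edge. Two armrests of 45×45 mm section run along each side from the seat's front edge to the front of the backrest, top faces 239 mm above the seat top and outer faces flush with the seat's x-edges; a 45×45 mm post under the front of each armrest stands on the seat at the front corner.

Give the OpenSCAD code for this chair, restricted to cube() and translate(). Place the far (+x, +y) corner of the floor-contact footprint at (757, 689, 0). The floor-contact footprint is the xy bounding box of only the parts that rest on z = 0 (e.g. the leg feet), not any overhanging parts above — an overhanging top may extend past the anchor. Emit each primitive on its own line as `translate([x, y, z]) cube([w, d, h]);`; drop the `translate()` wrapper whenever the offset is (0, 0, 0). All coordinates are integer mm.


translate([266, 237, 459]) cube([491, 452, 31]);
translate([266, 237, 0]) cube([37, 37, 459]);
translate([720, 237, 0]) cube([37, 37, 459]);
translate([266, 652, 0]) cube([37, 37, 459]);
translate([720, 652, 0]) cube([37, 37, 459]);
translate([266, 665, 490]) cube([491, 24, 461]);
translate([266, 237, 684]) cube([45, 428, 45]);
translate([712, 237, 684]) cube([45, 428, 45]);
translate([266, 237, 490]) cube([45, 45, 194]);
translate([712, 237, 490]) cube([45, 45, 194]);


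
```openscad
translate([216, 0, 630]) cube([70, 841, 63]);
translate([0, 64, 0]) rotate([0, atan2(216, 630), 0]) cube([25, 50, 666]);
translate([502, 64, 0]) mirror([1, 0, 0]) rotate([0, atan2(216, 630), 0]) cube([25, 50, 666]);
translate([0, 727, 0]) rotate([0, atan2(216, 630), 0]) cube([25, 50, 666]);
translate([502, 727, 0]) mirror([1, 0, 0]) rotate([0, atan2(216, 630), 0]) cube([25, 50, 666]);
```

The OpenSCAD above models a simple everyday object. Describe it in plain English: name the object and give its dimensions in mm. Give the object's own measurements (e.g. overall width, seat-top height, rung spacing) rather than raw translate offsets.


A sawhorse. A 70×841×63 mm beam (x, y, z) sits on two A-frame leg pairs. Each pair is two raked legs of 25×50 mm section (50 mm along y) splaying symmetrically in x. Each leg rises 630 mm vertically over 216 mm of horizontal reach and is 666 mm long along its own axis. Every leg's outer bottom edge rests on the floor and its outer top edge meets a bottom edge of the beam — the left legs (tilting toward +x) meet the beam's −x bottom edge, the right legs (their mirror images, tilting toward −x) meet its +x bottom edge — so the leg tops tuck under the beam, the beam's underside is 630 mm above the floor, and the feet are 502 mm apart outside-to-outside with the beam centred between them. The two leg pairs are set in 64 mm from either end of the beam.


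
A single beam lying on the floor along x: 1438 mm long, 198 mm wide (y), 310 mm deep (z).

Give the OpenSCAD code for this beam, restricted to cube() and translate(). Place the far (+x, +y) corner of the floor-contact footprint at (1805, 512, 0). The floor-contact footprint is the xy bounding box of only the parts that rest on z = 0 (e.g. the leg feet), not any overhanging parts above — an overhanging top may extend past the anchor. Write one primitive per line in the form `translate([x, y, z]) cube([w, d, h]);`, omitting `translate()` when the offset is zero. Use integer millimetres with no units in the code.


translate([367, 314, 0]) cube([1438, 198, 310]);


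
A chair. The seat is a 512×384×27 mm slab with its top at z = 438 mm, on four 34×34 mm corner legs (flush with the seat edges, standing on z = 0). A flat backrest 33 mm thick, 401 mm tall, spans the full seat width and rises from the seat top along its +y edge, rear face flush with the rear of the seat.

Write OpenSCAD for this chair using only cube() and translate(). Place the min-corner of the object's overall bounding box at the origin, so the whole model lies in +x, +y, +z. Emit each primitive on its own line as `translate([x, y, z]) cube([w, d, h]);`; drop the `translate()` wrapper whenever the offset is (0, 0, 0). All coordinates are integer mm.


translate([0, 0, 411]) cube([512, 384, 27]);
cube([34, 34, 411]);
translate([478, 0, 0]) cube([34, 34, 411]);
translate([0, 350, 0]) cube([34, 34, 411]);
translate([478, 350, 0]) cube([34, 34, 411]);
translate([0, 351, 438]) cube([512, 33, 401]);


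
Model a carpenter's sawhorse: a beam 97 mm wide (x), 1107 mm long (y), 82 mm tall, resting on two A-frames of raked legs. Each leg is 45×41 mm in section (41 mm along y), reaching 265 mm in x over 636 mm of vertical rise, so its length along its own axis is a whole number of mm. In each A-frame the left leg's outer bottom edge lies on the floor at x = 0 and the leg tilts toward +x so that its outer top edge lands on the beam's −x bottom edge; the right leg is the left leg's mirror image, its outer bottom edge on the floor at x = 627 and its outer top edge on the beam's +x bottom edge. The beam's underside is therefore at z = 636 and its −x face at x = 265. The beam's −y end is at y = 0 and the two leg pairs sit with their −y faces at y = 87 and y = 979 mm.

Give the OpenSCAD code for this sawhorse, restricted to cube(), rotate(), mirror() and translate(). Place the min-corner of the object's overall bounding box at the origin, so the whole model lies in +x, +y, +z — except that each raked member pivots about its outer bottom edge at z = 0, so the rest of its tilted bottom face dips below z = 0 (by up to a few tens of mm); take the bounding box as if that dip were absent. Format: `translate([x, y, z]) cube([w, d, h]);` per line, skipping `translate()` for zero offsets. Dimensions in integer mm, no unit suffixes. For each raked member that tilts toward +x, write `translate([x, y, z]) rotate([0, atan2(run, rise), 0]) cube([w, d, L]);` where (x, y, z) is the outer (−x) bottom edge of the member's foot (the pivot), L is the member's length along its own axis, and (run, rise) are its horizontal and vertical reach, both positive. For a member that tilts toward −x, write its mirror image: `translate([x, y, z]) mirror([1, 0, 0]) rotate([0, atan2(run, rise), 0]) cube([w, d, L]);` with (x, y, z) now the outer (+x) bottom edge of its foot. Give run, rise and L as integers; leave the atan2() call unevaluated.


// leg length = √(265² + 636²) = 689
// right-leg outer foot x = 2·265 + 97 = 627
// beam min-corner = (265, 0, 636)
translate([265, 0, 636]) cube([97, 1107, 82]);
translate([0, 87, 0]) rotate([0, atan2(265, 636), 0]) cube([45, 41, 689]);
translate([627, 87, 0]) mirror([1, 0, 0]) rotate([0, atan2(265, 636), 0]) cube([45, 41, 689]);
translate([0, 979, 0]) rotate([0, atan2(265, 636), 0]) cube([45, 41, 689]);
translate([627, 979, 0]) mirror([1, 0, 0]) rotate([0, atan2(265, 636), 0]) cube([45, 41, 689]);


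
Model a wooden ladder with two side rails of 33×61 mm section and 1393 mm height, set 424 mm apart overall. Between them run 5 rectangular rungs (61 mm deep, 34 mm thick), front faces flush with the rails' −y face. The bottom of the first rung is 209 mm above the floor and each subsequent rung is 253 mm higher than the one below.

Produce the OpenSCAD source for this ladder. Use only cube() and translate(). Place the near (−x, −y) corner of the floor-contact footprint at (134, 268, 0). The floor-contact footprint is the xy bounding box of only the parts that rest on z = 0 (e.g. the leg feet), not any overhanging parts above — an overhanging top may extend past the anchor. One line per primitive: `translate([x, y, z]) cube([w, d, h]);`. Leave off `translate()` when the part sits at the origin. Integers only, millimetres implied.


// rung span = 424 - 2*33 = 358
// rung[k] z = 209 + k*253
translate([134, 268, 0]) cube([33, 61, 1393]);
translate([525, 268, 0]) cube([33, 61, 1393]);
translate([167, 268, 209]) cube([358, 61, 34]);
translate([167, 268, 462]) cube([358, 61, 34]);
translate([167, 268, 715]) cube([358, 61, 34]);
translate([167, 268, 968]) cube([358, 61, 34]);
translate([167, 268, 1221]) cube([358, 61, 34]);


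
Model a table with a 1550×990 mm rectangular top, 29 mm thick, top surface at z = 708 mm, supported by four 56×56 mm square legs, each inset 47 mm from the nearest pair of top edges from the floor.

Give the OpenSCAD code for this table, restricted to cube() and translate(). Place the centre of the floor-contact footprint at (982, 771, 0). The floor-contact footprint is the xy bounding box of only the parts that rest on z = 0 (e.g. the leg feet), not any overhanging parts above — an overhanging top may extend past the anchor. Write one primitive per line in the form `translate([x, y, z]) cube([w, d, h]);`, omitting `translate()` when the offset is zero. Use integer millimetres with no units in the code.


// leg_h = 708 - 29 = 679
translate([207, 276, 679]) cube([1550, 990, 29]);
translate([254, 323, 0]) cube([56, 56, 679]);
translate([1654, 323, 0]) cube([56, 56, 679]);
translate([254, 1163, 0]) cube([56, 56, 679]);
translate([1654, 1163, 0]) cube([56, 56, 679]);


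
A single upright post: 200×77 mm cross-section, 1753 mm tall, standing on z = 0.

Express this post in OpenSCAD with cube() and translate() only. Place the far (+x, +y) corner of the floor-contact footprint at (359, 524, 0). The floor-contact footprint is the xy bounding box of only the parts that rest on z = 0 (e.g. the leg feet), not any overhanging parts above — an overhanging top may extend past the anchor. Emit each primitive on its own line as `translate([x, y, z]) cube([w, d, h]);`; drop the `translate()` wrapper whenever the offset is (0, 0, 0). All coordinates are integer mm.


translate([159, 447, 0]) cube([200, 77, 1753]);
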